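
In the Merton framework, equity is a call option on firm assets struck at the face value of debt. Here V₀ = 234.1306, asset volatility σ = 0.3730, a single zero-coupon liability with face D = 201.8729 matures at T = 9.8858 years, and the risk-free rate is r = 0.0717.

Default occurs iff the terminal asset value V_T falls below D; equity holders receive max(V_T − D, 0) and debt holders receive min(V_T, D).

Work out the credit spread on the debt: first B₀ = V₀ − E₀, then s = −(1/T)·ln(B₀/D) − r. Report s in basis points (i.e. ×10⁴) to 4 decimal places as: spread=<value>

Equity is a call on the firm's assets struck at D = 201.8729:
d₁ = [ln(V₀/D) + (r + σ²/2)T] / (σ√T)
   = [ln(234.1306/201.8729) + (0.0717 + 0.5·0.3730²)·9.8858] / (0.3730·√9.8858)
   = [0.148241 + 1.396513] / 1.172775 = 1.317178
d₂ = d₁ − σ√T = 1.317178 − 1.172775 = 0.144403
N(d₁) = 0.906110,  N(d₂) = 0.557409,  e^(−rT) = 0.492229
E₀ = V₀·N(d₁) − D·e^(−rT)·N(d₂)
   = 234.1306·0.906110 − 201.8729·0.492229·0.557409 = 156.759803
B₀ = V₀ − E₀ = 234.1306 − 156.759803 = 77.370797
spread = −(1/T)·ln(B₀/D) − r = −(1/9.8858)·ln(77.370797/201.8729) − 0.0717 = 0.02531075
in basis points: 0.02531075 × 10⁴ = 253.1075 bp

spread=253.1075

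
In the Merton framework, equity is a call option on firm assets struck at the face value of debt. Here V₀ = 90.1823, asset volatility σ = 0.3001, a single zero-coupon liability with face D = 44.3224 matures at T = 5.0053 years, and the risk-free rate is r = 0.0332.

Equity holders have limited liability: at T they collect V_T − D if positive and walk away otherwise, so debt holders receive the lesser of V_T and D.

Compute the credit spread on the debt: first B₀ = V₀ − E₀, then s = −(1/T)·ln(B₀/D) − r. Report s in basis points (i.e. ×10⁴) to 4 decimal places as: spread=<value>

Apply the equity-as-call identities (strike 44.3224, horizon 5.0053 years):
d₁ = [ln(V₀/D) + (r + σ²/2)T] / (σ√T)
   = [ln(90.1823/44.3224) + (0.0332 + 0.5·0.3001²)·5.0053] / (0.3001·√5.0053)
   = [0.710343 + 0.391565] / 0.671400 = 1.641210
d₂ = d₁ − σ√T = 1.641210 − 0.671400 = 0.969810
N(d₁) = 0.949623,  N(d₂) = 0.833929,  e^(−rT) = 0.846897
E₀ = V₀·N(d₁) − D·e^(−rT)·N(d₂)
   = 90.1823·0.949623 − 44.3224·0.846897·0.833929 = 54.336385
B₀ = V₀ − E₀ = 90.1823 − 54.336385 = 35.845915
spread = −(1/T)·ln(B₀/D) − r = −(1/5.0053)·ln(35.845915/44.3224) − 0.0332 = 0.00920717
in basis points: 0.00920717 × 10⁴ = 92.0717 bp

spread=92.0717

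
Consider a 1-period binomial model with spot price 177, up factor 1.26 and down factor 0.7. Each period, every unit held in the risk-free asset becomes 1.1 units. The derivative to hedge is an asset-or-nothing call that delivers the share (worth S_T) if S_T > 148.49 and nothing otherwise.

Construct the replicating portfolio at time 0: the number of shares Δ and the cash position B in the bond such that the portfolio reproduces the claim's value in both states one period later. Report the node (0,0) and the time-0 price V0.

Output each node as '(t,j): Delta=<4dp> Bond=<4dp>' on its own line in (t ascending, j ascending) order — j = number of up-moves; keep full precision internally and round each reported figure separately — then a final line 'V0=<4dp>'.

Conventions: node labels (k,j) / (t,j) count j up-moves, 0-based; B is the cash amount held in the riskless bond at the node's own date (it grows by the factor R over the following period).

(0,0): Delta=2.2500 Bond=-253.4318
V0=144.8182

The replicating-portfolio and risk-neutral prices coincide; use p* = (1.1−0.7)/(1.26−0.7) = 0.7143 for the latter.
At maturity the claim pays: V(1,0)=0.0000, V(1,1)=223.0200
(0,0): S=177.0000. Δ = (V_up−V_dn)/(S_up−S_dn) = (223.0200−0.0000)/(223.0200−123.9000) = 2.2500. V = [p*·223.0200 + (1−p*)·0.0000]/1.1 = 144.8182. B = V − Δ·S = -253.4318.
Sanity check at the root: Δ(0,0)·S0 + B(0,0) reproduces V0 = 144.8182.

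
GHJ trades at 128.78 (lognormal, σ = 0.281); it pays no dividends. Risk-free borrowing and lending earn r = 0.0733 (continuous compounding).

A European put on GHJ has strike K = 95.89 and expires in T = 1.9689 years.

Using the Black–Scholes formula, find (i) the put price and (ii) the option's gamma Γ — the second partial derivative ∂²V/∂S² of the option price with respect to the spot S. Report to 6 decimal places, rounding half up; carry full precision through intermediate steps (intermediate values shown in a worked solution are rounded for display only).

σ√T = 0.281·√1.9689 = 0.394292
d₁ = (ln(S/K) + (r+σ²/2)T) / (σ√T) = (ln(128.78/95.89) + (0.0733+0.281²/2)·1.9689) / 0.394292 = (0.294904 + 0.222054) / 0.394292 = 1.311102
d₂ = d₁ − σ√T = 1.311102 − 0.394292 = 0.916810
e^{−rT} = 0.865610
N(−d₁) = 0.094912,  N(−d₂) = 0.179621
Put price V = K·e^{−rT}·N(−d₂) − S·N(−d₁) = 14.909157 − 12.222717 = 2.686440
φ(d₁) = (1/√(2π))·e^{−d₁²/2} = 0.168903
Γ = φ(d₁) / (S·σ·√T) = 0.003326

price = 2.686440
Γ = 0.003326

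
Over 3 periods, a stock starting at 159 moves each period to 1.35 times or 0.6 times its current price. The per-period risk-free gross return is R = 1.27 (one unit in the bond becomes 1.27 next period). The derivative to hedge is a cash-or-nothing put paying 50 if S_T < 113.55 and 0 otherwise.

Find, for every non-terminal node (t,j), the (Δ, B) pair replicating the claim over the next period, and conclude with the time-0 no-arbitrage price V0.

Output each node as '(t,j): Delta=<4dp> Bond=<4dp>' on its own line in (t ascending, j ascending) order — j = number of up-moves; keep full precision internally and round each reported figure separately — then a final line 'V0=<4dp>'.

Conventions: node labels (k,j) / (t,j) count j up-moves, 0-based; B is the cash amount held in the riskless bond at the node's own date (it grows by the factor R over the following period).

(0,0): Delta=-0.0495 Bond=8.6512
(1,0): Delta=-0.4916 Bond=53.1548
(1,1): Delta=-0.0261 Bond=5.9520
(2,0): Delta=0.0000 Bond=39.3701
(2,1): Delta=-0.5176 Bond=70.8661
(2,2): Delta=0.0000 Bond=0.0000
V0=0.7739

No-arbitrage ⇒ martingale measure with p* = (R−d)/(u−d) = 0.8933.
Payoffs at expiry: V(3,0)=50.0000, V(3,1)=50.0000, V(3,2)=0.0000, V(3,3)=0.0000
(2,0): S=57.2400. Δ = (V_up−V_dn)/(S_up−S_dn) = (50.0000−50.0000)/(77.2740−34.3440) = 0.0000. V = [p*·50.0000 + (1−p*)·50.0000]/1.27 = 39.3701. B = V − Δ·S = 39.3701.
(2,1): S=128.7900. Δ = (V_up−V_dn)/(S_up−S_dn) = (0.0000−50.0000)/(173.8665−77.2740) = -0.5176. V = [p*·0.0000 + (1−p*)·50.0000]/1.27 = 4.1995. B = V − Δ·S = 70.8661.
(2,2): S=289.7775. Δ = (V_up−V_dn)/(S_up−S_dn) = (0.0000−0.0000)/(391.1996−173.8665) = 0.0000. V = [p*·0.0000 + (1−p*)·0.0000]/1.27 = 0.0000. B = V − Δ·S = 0.0000.
(1,0): S=95.4000. Δ = (V_up−V_dn)/(S_up−S_dn) = (4.1995−39.3701)/(128.7900−57.2400) = -0.4916. V = [p*·4.1995 + (1−p*)·39.3701]/1.27 = 6.2606. B = V − Δ·S = 53.1548.
(1,1): S=214.6500. Δ = (V_up−V_dn)/(S_up−S_dn) = (0.0000−4.1995)/(289.7775−128.7900) = -0.0261. V = [p*·0.0000 + (1−p*)·4.1995]/1.27 = 0.3527. B = V − Δ·S = 5.9520.
(0,0): S=159.0000. Δ = (V_up−V_dn)/(S_up−S_dn) = (0.3527−6.2606)/(214.6500−95.4000) = -0.0495. V = [p*·0.3527 + (1−p*)·6.2606]/1.27 = 0.7739. B = V − Δ·S = 8.6512.
Verification: the root portfolio costs Δ(0,0)·S0 + B(0,0) = 0.7739, matching V0.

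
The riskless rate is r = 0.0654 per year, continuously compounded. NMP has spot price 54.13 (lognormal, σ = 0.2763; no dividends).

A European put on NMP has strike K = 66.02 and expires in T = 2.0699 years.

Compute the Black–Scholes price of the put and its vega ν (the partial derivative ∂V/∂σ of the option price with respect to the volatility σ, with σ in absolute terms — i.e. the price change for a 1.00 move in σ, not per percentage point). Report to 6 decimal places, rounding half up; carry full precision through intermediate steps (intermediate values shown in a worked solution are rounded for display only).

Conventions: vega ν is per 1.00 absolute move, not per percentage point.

price = 10.681470
ν = 31.044109

σ√T = 0.2763·√2.0699 = 0.397517
d₁ = (ln(S/K) + (r+σ²/2)T) / (σ√T) = (ln(54.13/66.02) + (0.0654+0.2763²/2)·2.0699) / 0.397517 = (-0.198569 + 0.214381) / 0.397517 = 0.039777
d₂ = d₁ − σ√T = 0.039777 − 0.397517 = -0.357740
e^{−rT} = 0.873391
N(−d₁) = 0.484135,  N(−d₂) = 0.639731
Put price V = K·e^{−rT}·N(−d₂) − S·N(−d₁) = 36.887717 − 26.206247 = 10.681470
φ(d₁) = (1/√(2π))·e^{−d₁²/2} = 0.398627
ν = S·φ(d₁)·√T = 31.044109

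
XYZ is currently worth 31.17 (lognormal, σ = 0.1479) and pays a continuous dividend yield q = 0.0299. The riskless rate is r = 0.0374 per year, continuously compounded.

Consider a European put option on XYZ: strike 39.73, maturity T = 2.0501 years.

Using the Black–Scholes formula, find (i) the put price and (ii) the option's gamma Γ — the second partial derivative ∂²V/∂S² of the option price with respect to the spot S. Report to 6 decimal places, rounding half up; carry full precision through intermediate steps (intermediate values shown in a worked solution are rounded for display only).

price = 7.982136
Γ = 0.035604

σ√T = 0.1479·√2.0501 = 0.211766
d₁ = (ln(S/K) + (r−q+σ²/2)T) / (σ√T) = (ln(31.17/39.73) + (0.0374−0.0299+0.1479²/2)·2.0501) / 0.211766 = (-0.242650 + 0.037798) / 0.211766 = -0.967354
d₂ = d₁ − σ√T = -0.967354 − 0.211766 = -1.179119
e^{−rT} = 0.926192
e^{−qT} = 0.940543
N(−d₁) = 0.833316,  N(−d₂) = 0.880825
Put price V = K·e^{−rT}·N(−d₂) − S·e^{−qT}·N(−d₁) = 32.412241 − 24.430105 = 7.982136
φ(d₁) = (1/√(2π))·e^{−d₁²/2} = 0.249867
Γ = e^{−qT}·φ(d₁) / (S·σ·√T) = 0.035604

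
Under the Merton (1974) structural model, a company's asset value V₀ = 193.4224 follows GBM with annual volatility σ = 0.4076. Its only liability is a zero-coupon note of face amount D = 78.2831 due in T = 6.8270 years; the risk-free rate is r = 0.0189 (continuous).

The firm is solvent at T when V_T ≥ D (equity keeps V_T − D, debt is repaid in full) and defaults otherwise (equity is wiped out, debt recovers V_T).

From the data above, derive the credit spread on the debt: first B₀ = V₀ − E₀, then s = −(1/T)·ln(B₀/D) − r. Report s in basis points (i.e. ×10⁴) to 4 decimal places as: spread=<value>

Apply the equity-as-call identities (strike 78.2831, horizon 6.8270 years):
d₁ = [ln(V₀/D) + (r + σ²/2)T] / (σ√T)
   = [ln(193.4224/78.2831) + (0.0189 + 0.5·0.4076²)·6.8270] / (0.4076·√6.8270)
   = [0.904545 + 0.696142] / 1.064999 = 1.502993
d₂ = d₁ − σ√T = 1.502993 − 1.064999 = 0.437995
N(d₁) = 0.933580,  N(d₂) = 0.669305,  e^(−rT) = 0.878947
E₀ = V₀·N(d₁) − D·e^(−rT)·N(d₂)
   = 193.4224·0.933580 − 78.2831·0.878947·0.669305 = 134.522536
B₀ = V₀ − E₀ = 193.4224 − 134.522536 = 58.899864
spread = −(1/T)·ln(B₀/D) − r = −(1/6.8270)·ln(58.899864/78.2831) − 0.0189 = 0.02277174
in basis points: 0.02277174 × 10⁴ = 227.7174 bp

spread=227.7174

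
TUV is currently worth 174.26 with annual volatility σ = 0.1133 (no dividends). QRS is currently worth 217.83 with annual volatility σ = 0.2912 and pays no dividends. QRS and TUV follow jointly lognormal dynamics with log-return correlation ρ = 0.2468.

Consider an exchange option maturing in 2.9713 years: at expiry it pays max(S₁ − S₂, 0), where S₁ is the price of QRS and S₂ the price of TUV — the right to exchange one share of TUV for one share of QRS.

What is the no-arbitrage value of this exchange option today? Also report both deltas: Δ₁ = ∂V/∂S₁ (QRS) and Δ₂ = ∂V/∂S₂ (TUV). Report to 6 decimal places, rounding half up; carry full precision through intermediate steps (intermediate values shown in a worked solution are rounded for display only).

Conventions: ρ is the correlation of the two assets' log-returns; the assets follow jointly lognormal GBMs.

σ_eff = √(σ₁² + σ₂² − 2ρσ₁σ₂) = √(0.2912² + 0.1133² − 2·0.2468·0.2912·0.1133) = 0.285217
d₁ = (ln(S₁/S₂) + (q₂ − q₁ + σ_eff²/2)T) / (σ_eff√T) = (ln(217.83/174.26) + (0.0 − 0.0 + 0.040675)·2.9713) / 0.491642 = 0.699742
d₂ = d₁ − σ_eff√T = 0.699742 − 0.491642 = 0.208099
N(d₁) = 0.757956,  N(d₂) = 0.582424
V = S₁·e^{−q₁T}·N(d₁) − S₂·e^{−q₂T}·N(d₂) = 165.105477 − 101.493243 = 63.612235
Key observation: the rate r is irrelevant here: denominating values in TUV turns the exchange into a ratio option on S₁/S₂, and discounting at r drops out.
Δ₁ = e^{−q₁T}·N(d₁) = 0.757956;  Δ₂ = −e^{−q₂T}·N(d₂) = -0.582424

exchange price = 63.612235
Δ1 = 0.757956
Δ2 = -0.582424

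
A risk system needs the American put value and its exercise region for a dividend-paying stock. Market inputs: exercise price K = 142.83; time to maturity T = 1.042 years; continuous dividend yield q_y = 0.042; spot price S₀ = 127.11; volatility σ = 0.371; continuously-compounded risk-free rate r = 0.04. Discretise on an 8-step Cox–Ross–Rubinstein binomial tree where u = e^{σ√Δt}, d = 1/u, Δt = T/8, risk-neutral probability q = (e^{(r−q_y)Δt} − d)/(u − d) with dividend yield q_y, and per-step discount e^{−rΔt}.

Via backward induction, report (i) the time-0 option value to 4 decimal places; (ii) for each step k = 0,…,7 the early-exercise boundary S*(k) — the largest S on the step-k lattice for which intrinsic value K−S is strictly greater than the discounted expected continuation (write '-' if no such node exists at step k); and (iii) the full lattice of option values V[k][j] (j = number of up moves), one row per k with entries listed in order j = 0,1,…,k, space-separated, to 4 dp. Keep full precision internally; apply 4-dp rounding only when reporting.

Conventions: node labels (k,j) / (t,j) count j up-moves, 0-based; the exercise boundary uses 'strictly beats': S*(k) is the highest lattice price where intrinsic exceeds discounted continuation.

price = 28.8720
boundary = - - - - 74.4014 85.0611 97.2479 111.1809
tree:
28.8720
37.5131 19.2782
47.3326 26.6637 11.0180
57.8581 35.7831 16.4961 4.8542
68.4286 46.3751 24.0277 8.0370 1.2556
77.7524 57.7689 33.8183 13.0602 2.3618 0.0000
85.9078 68.4286 45.5821 20.6961 4.4427 0.0000 0.0000
93.0411 77.7524 57.7689 31.6491 8.3570 0.0000 0.0000 0.0000
99.2806 85.9078 68.4286 45.5821 15.7200 0.0000 0.0000 0.0000 0.0000

params: Δt=0.13025 u=1.14327 d=0.87468 q=0.46561 e^(-rΔt)=0.99480
t_8 payoffs: 99.2806 85.9078 68.4286 45.5821 15.7200 0.0000 0.0000 0.0000 0.0000
t_7: node(7,0) S=49.7889 payoff=93.0411 vs cont=92.5706 → 93.0411 [stop]  node(7,1) S=65.0776 payoff=77.7524 vs cont=77.3652 → 77.7524 [stop]  node(7,2) S=85.0611 payoff=57.7689 vs cont=57.4908 → 57.7689 [stop]  node(7,3) S=111.1809 payoff=31.6491 vs cont=31.5135 → 31.6491 [stop]  node(7,4) S=145.3213 payoff=0.0000 vs cont=8.3570 → 8.3570 [wait]  node(7,5) S=189.9453 payoff=0.0000 vs cont=0.0000 → 0.0000 [wait]  node(7,6) S=248.2721 payoff=0.0000 vs cont=0.0000 → 0.0000 [wait]  node(7,7) S=324.5094 payoff=0.0000 vs cont=0.0000 → 0.0000 [wait]  ⇒ S*(7)=111.1809
t_6: node(6,0) S=56.9222 payoff=85.9078 vs cont=85.4761 → 85.9078 [stop]  node(6,1) S=74.4014 payoff=68.4286 vs cont=68.0923 → 68.4286 [stop]  node(6,2) S=97.2479 payoff=45.5821 vs cont=45.3704 → 45.5821 [stop]  node(6,3) S=127.1100 payoff=15.7200 vs cont=20.6961 → 20.6961 [wait]  node(6,4) S=166.1418 payoff=0.0000 vs cont=4.4427 → 4.4427 [wait]  node(6,5) S=217.1592 payoff=0.0000 vs cont=0.0000 → 0.0000 [wait]  node(6,6) S=283.8426 payoff=0.0000 vs cont=0.0000 → 0.0000 [wait]  ⇒ S*(6)=97.2479
t_5: node(5,0) S=65.0776 payoff=77.7524 vs cont=77.3652 → 77.7524 [stop]  node(5,1) S=85.0611 payoff=57.7689 vs cont=57.4908 → 57.7689 [stop]  node(5,2) S=111.1809 payoff=31.6491 vs cont=33.8183 → 33.8183 [wait]  node(5,3) S=145.3213 payoff=0.0000 vs cont=13.0602 → 13.0602 [wait]  node(5,4) S=189.9453 payoff=0.0000 vs cont=2.3618 → 2.3618 [wait]  node(5,5) S=248.2721 payoff=0.0000 vs cont=0.0000 → 0.0000 [wait]  ⇒ S*(5)=85.0611
t_4: node(4,0) S=74.4014 payoff=68.4286 vs cont=68.0923 → 68.4286 [stop]  node(4,1) S=97.2479 payoff=45.5821 vs cont=46.3751 → 46.3751 [wait]  node(4,2) S=127.1100 payoff=15.7200 vs cont=24.0277 → 24.0277 [wait]  node(4,3) S=166.1418 payoff=0.0000 vs cont=8.0370 → 8.0370 [wait]  node(4,4) S=217.1592 payoff=0.0000 vs cont=1.2556 → 1.2556 [wait]  ⇒ S*(4)=74.4014
t_3: node(3,0) S=85.0611 payoff=57.7689 vs cont=57.8581 → 57.8581 [wait]  node(3,1) S=111.1809 payoff=31.6491 vs cont=35.7831 → 35.7831 [wait]  node(3,2) S=145.3213 payoff=0.0000 vs cont=16.4961 → 16.4961 [wait]  node(3,3) S=189.9453 payoff=0.0000 vs cont=4.8542 → 4.8542 [wait]  ⇒ S*(3)=-
t_2: node(2,0) S=97.2479 payoff=45.5821 vs cont=47.3326 → 47.3326 [wait]  node(2,1) S=127.1100 payoff=15.7200 vs cont=26.6637 → 26.6637 [wait]  node(2,2) S=166.1418 payoff=0.0000 vs cont=11.0180 → 11.0180 [wait]  ⇒ S*(2)=-
t_1: node(1,0) S=111.1809 payoff=31.6491 vs cont=37.5131 → 37.5131 [wait]  node(1,1) S=145.3213 payoff=0.0000 vs cont=19.2782 → 19.2782 [wait]  ⇒ S*(1)=-
t_0: node(0,0) S=127.1100 payoff=15.7200 vs cont=28.8720 → 28.8720 [wait]  ⇒ S*(0)=-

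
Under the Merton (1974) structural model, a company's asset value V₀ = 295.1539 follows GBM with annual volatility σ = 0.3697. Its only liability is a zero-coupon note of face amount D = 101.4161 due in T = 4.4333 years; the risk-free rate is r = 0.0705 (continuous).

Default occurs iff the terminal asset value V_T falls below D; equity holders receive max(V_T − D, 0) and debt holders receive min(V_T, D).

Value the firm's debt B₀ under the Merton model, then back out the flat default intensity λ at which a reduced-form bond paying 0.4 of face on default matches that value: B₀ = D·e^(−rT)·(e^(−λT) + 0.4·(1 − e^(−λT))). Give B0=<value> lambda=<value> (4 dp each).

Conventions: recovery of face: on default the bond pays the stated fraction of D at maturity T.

B0=72.5364 lambda=0.0086

Apply the equity-as-call identities (strike 101.4161, horizon 4.4333 years):
d₁ = [ln(V₀/D) + (r + σ²/2)T] / (σ√T)
   = [ln(295.1539/101.4161) + (0.0705 + 0.5·0.3697²)·4.4333] / (0.3697·√4.4333)
   = [1.068265 + 0.615515] / 0.778418 = 2.163079
d₂ = d₁ − σ√T = 2.163079 − 0.778418 = 1.384661
N(d₁) = 0.984732,  N(d₂) = 0.916922,  e^(−rT) = 0.731581
E₀ = V₀·N(d₁) − D·e^(−rT)·N(d₂)
   = 295.1539·0.984732 − 101.4161·0.731581·0.916922 = 222.617457
B₀ = V₀ − E₀ = 295.1539 − 222.617457 = 72.536443
e^(−λT) = (B₀·e^(rT)/D − 0.4)/(1 − 0.4) = (72.5364·1.366903/101.4161 − 0.4)/0.6 = 0.96276278
λ = −ln(0.96276278)/4.4333 = 0.008560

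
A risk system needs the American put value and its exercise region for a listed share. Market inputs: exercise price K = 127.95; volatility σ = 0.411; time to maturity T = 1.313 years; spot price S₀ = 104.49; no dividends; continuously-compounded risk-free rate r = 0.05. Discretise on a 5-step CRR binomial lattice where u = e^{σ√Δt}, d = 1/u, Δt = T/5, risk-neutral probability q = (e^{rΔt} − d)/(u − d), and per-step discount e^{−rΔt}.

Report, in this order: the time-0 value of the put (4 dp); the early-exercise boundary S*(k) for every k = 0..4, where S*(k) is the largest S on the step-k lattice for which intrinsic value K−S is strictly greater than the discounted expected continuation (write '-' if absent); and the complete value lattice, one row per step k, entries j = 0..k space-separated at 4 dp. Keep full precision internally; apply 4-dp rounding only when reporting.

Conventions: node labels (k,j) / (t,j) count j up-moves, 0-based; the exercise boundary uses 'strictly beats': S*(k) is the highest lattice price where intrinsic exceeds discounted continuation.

Δt=0.26260, u=1.23444, d=0.81009, q=0.47869, disc=e^(-rΔt)=0.98696
k=5 terminal: V=max(K-S,0) → 91.4973 72.4021 43.3041 0.0000 0.0000 0.0000
k=4: j=0 S=44.9986 intr=82.9514 cont=81.2824 V=82.9514[EX]; j=1 S=68.5704 intr=59.3796 cont=57.7106 V=59.3796[EX]; j=2 S=104.4900 intr=23.4600 cont=22.2806 V=23.4600[EX]; j=3 S=159.2255 intr=0.0000 cont=0.0000 V=0.0000[hold]; j=4 S=242.6333 intr=0.0000 cont=0.0000 V=0.0000[hold]  S*(4)=104.4900
k=3: j=0 S=55.5479 intr=72.4021 cont=70.7331 V=72.4021[EX]; j=1 S=84.6459 intr=43.3041 cont=41.6351 V=43.3041[EX]; j=2 S=128.9863 intr=0.0000 cont=12.0705 V=12.0705[hold]; j=3 S=196.5538 intr=0.0000 cont=0.0000 V=0.0000[hold]  S*(3)=84.6459
k=2: j=0 S=68.5704 intr=59.3796 cont=57.7106 V=59.3796[EX]; j=1 S=104.4900 intr=23.4600 cont=27.9832 V=27.9832[hold]; j=2 S=159.2255 intr=0.0000 cont=6.2105 V=6.2105[hold]  S*(2)=68.5704
k=1: j=0 S=84.6459 intr=43.3041 cont=43.7721 V=43.7721[hold]; j=1 S=128.9863 intr=0.0000 cont=17.3318 V=17.3318[hold]  S*(1)=-
k=0: j=0 S=104.4900 intr=23.4600 cont=30.7096 V=30.7096[hold]  S*(0)=-

price = 30.7096
boundary = - - 68.5704 84.6459 104.4900
tree:
30.7096
43.7721 17.3318
59.3796 27.9832 6.2105
72.4021 43.3041 12.0705 0.0000
82.9514 59.3796 23.4600 0.0000 0.0000
91.4973 72.4021 43.3041 0.0000 0.0000 0.0000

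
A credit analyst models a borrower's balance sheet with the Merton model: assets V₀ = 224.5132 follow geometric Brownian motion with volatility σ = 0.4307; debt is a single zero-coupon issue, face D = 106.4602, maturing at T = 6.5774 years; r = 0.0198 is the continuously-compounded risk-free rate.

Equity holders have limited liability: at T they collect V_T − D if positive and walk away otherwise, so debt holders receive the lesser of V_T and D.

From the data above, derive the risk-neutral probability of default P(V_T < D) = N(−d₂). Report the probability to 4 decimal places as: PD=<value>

With assets at 224.5132 and a single debt payment of 106.4602 at 6.5774 years:
d₁ = [ln(V₀/D) + (r + σ²/2)T] / (σ√T)
   = [ln(224.5132/106.4602) + (0.0198 + 0.5·0.4307²)·6.5774] / (0.4307·√6.5774)
   = [0.746163 + 0.740295] / 1.104592 = 1.345707
d₂ = d₁ − σ√T = 1.345707 − 1.104592 = 0.241115
risk-neutral PD = N(−d₂) = N(-0.241115) = 0.404733

PD=0.4047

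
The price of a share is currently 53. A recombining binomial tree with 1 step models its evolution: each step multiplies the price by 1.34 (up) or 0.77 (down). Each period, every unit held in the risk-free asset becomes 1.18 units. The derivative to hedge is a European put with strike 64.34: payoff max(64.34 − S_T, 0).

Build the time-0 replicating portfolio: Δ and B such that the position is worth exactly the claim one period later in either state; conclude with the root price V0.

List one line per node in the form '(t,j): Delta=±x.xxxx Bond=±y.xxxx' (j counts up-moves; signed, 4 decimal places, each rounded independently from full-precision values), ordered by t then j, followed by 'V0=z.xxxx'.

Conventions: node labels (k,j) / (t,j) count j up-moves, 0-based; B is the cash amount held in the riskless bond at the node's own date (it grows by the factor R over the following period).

(0,0): Delta=-0.7789 Bond=46.8781
V0=5.5974

Since d<R<u, set p* = (R−d)/(u−d) = 0.7193; price each node as the discounted p*-expectation of its children.
Payoffs at expiry: V(1,0)=23.5300, V(1,1)=0.0000
(0,0): S=53.0000. Δ = (V_up−V_dn)/(S_up−S_dn) = (0.0000−23.5300)/(71.0200−40.8100) = -0.7789. V = [p*·0.0000 + (1−p*)·23.5300]/1.18 = 5.5974. B = V − Δ·S = 46.8781.
As a check, the time-0 holding Δ(0,0)·S0 + B(0,0) comes to 5.5974 — exactly V0.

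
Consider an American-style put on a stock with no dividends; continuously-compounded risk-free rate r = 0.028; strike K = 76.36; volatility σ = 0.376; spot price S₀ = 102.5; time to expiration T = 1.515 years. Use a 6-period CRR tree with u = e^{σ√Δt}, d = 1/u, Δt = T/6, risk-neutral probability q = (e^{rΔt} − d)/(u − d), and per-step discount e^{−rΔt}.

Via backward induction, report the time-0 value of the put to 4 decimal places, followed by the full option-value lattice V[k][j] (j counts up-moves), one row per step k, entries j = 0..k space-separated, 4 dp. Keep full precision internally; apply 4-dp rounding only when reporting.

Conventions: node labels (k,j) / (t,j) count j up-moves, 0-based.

price = 5.7405
tree:
5.7405
8.9339 2.2484
13.5717 3.8714 0.4635
19.9845 6.5898 0.8834 0.0000
28.2201 11.0566 1.6836 0.0000 0.0000
36.5079 18.2086 3.2086 0.0000 0.0000 0.0000
43.3689 28.2201 6.1151 0.0000 0.0000 0.0000 0.0000

Δt=0.25250, u=1.20797, d=0.82784, q=0.47157, disc=e^(-rΔt)=0.99295
k=6 terminal: V=max(K-S,0) → 43.3689 28.2201 6.1151 0.0000 0.0000 0.0000 0.0000
k=5: j=0 S=39.8521 intr=36.5079 cont=35.9700 V=36.5079[EX]; j=1 S=58.1514 intr=18.2086 cont=17.6706 V=18.2086[EX]; j=2 S=84.8534 intr=0.0000 cont=3.2086 V=3.2086[hold]; j=3 S=123.8165 intr=0.0000 cont=0.0000 V=0.0000[hold]; j=4 S=180.6707 intr=0.0000 cont=0.0000 V=0.0000[hold]; j=5 S=263.6312 intr=0.0000 cont=0.0000 V=0.0000[hold]
k=4: j=0 S=48.1399 intr=28.2201 cont=27.6821 V=28.2201[EX]; j=1 S=70.2449 intr=6.1151 cont=11.0566 V=11.0566[hold]; j=2 S=102.5000 intr=0.0000 cont=1.6836 V=1.6836[hold]; j=3 S=149.5661 intr=0.0000 cont=0.0000 V=0.0000[hold]; j=4 S=218.2439 intr=0.0000 cont=0.0000 V=0.0000[hold]
k=3: j=0 S=58.1514 intr=18.2086 cont=19.9845 V=19.9845[hold]; j=1 S=84.8534 intr=0.0000 cont=6.5898 V=6.5898[hold]; j=2 S=123.8165 intr=0.0000 cont=0.8834 V=0.8834[hold]; j=3 S=180.6707 intr=0.0000 cont=0.0000 V=0.0000[hold]
k=2: j=0 S=70.2449 intr=6.1151 cont=13.5717 V=13.5717[hold]; j=1 S=102.5000 intr=0.0000 cont=3.8714 V=3.8714[hold]; j=2 S=149.5661 intr=0.0000 cont=0.4635 V=0.4635[hold]
k=1: j=0 S=84.8534 intr=0.0000 cont=8.9339 V=8.9339[hold]; j=1 S=123.8165 intr=0.0000 cont=2.2484 V=2.2484[hold]
k=0: j=0 S=102.5000 intr=0.0000 cont=5.7405 V=5.7405[hold]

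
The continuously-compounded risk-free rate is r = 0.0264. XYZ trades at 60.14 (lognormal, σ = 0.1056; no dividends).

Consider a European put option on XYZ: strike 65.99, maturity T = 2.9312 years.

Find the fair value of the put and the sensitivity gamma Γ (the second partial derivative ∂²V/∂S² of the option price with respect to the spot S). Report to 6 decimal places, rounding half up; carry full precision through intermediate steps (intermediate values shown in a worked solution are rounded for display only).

price = 4.849408
Γ = 0.036691

σ√T = 0.1056·√2.9312 = 0.180795
d₁ = (ln(S/K) + (r+σ²/2)T) / (σ√T) = (ln(60.14/65.99) + (0.0264+0.1056²/2)·2.9312) / 0.180795 = (-0.092828 + 0.093727) / 0.180795 = 0.004973
d₂ = d₁ − σ√T = 0.004973 − 0.180795 = -0.175822
e^{−rT} = 0.925535
N(−d₁) = 0.498016,  N(−d₂) = 0.569783
Put price V = K·e^{−rT}·N(−d₂) − S·N(−d₁) = 34.800097 − 29.950689 = 4.849408
φ(d₁) = (1/√(2π))·e^{−d₁²/2} = 0.398937
Γ = φ(d₁) / (S·σ·√T) = 0.036691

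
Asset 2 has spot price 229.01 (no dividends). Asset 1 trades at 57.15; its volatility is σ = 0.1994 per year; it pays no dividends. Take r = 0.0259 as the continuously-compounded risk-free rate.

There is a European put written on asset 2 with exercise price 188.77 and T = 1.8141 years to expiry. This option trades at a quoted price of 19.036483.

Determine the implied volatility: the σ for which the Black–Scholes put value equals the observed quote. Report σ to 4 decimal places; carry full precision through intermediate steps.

At σ = 0.3569 the Black–Scholes value reproduces the quote:
σ√T = 0.3569·√1.8141 = 0.480703
d₁ = (ln(S/K) + (r+σ²/2)T) / (σ√T) = (ln(229.01/188.77) + (0.0259+0.3569²/2)·1.8141) / 0.480703 = (0.193236 + 0.162523) / 0.480703 = 0.740081
d₂ = d₁ − σ√T = 0.740081 − 0.480703 = 0.259378
e^{−rT} = 0.954102
N(−d₁) = 0.229625,  N(−d₂) = 0.397672
V = K·e^{−rT}·N(−d₂) − S·N(−d₁) = 71.623008 − 52.586525 = 19.036483 (the quoted price), and the Black–Scholes price is strictly increasing in σ, so σ is unique

sigma = 0.3569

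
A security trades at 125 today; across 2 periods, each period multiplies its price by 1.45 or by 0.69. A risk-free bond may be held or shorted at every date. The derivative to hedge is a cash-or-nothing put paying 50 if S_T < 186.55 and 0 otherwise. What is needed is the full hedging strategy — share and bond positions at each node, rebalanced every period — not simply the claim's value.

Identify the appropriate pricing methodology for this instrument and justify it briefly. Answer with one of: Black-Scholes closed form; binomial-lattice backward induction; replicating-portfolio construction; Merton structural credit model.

Key observation: the mandate to exhibit the hedge at every date and state singles out the replicating-portfolio construction on the 2-period tree with factors 1.45 and 0.69 from 125.

framework: replicating-portfolio construction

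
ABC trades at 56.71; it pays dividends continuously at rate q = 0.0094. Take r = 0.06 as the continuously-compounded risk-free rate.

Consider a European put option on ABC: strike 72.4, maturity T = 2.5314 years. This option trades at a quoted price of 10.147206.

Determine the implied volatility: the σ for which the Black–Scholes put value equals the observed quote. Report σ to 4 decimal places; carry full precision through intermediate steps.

sigma = 0.1653

At σ = 0.1653 the Black–Scholes value reproduces the quote:
σ√T = 0.1653·√2.5314 = 0.262998
d₁ = (ln(S/K) + (r−q+σ²/2)T) / (σ√T) = (ln(56.71/72.4) + (0.06−0.0094+0.1653²/2)·2.5314) / 0.262998 = (-0.244256 + 0.162673) / 0.262998 = -0.310203
d₂ = d₁ − σ√T = -0.310203 − 0.262998 = -0.573201
e^{−rT} = 0.859088
e^{−qT} = 0.976486
N(−d₁) = 0.621797,  N(−d₂) = 0.716746
V = K·e^{−rT}·N(−d₂) − S·e^{−qT}·N(−d₁) = 44.580125 − 34.432918 = 10.147206 (the quoted price), and the Black–Scholes price is strictly increasing in σ, so σ is unique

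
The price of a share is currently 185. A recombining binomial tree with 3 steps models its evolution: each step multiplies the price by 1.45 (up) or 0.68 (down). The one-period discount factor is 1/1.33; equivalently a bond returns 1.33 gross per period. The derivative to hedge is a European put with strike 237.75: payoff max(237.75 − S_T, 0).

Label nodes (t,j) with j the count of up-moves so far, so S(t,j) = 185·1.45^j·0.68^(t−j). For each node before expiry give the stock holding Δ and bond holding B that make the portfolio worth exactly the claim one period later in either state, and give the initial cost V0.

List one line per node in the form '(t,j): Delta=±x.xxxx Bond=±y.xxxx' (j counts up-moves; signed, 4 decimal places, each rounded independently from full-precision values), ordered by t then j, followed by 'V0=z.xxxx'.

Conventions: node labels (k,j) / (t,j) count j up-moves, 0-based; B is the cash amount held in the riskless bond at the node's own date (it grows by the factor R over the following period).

Since d<R<u, set p* = (R−d)/(u−d) = 0.8442; price each node as the discounted p*-expectation of its children.
Terminal payoffs: V(3,0)=179.5801, V(3,1)=113.7112, V(3,2)=0.0000, V(3,3)=0.0000
Node (2,0) S=85.5440: V=(p*·113.7112+(1−p*)·179.5801)/1.33=93.2154; Δ=(113.7112−179.5801)/(124.0388−58.1699)=-1.0000; B=V−Δ·S=178.7594
Node (2,1) S=182.4100: V=(p*·0.0000+(1−p*)·113.7112)/1.33=13.3242; Δ=(0.0000−113.7112)/(264.4945−124.0388)=-0.8096; B=V−Δ·S=161.0011
Node (2,2) S=388.9625: V=(p*·0.0000+(1−p*)·0.0000)/1.33=0.0000; Δ=(0.0000−0.0000)/(563.9956−264.4945)=0.0000; B=V−Δ·S=0.0000
Node (1,0) S=125.8000: V=(p*·13.3242+(1−p*)·93.2154)/1.33=19.3796; Δ=(13.3242−93.2154)/(182.4100−85.5440)=-0.8248; B=V−Δ·S=123.1343
Node (1,1) S=268.2500: V=(p*·0.0000+(1−p*)·13.3242)/1.33=1.5613; Δ=(0.0000−13.3242)/(388.9625−182.4100)=-0.0645; B=V−Δ·S=18.8655
Node (0,0) S=185.0000: V=(p*·1.5613+(1−p*)·19.3796)/1.33=3.2618; Δ=(1.5613−19.3796)/(268.2500−125.8000)=-0.1251; B=V−Δ·S=26.4024
As a check, the time-0 holding Δ(0,0)·S0 + B(0,0) comes to 3.2618 — exactly V0.

(0,0): Delta=-0.1251 Bond=26.4024
(1,0): Delta=-0.8248 Bond=123.1343
(1,1): Delta=-0.0645 Bond=18.8655
(2,0): Delta=-1.0000 Bond=178.7594
(2,1): Delta=-0.8096 Bond=161.0011
(2,2): Delta=0.0000 Bond=0.0000
V0=3.2618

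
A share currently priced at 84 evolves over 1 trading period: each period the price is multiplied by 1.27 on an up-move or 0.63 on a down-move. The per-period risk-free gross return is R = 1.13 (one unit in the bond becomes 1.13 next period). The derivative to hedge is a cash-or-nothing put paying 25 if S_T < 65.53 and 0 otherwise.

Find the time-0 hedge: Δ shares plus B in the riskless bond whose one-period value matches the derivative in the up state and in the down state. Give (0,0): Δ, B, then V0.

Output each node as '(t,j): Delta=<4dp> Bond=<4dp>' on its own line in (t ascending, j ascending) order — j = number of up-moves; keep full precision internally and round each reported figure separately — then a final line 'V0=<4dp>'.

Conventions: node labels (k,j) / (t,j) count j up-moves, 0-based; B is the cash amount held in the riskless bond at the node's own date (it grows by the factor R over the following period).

(0,0): Delta=-0.4650 Bond=43.9021
V0=4.8396

Under the risk-neutral measure, an up-move has probability p* = (R−d)/(u−d) = 0.7812 and values discount at R = 1.13.
At maturity the claim pays: V(1,0)=25.0000, V(1,1)=0.0000
Node (0,0) S=84.0000: V=(p*·0.0000+(1−p*)·25.0000)/1.13=4.8396; Δ=(0.0000−25.0000)/(106.6800−52.9200)=-0.4650; B=V−Δ·S=43.9021
Verification: the root portfolio costs Δ(0,0)·S0 + B(0,0) = 4.8396, matching V0.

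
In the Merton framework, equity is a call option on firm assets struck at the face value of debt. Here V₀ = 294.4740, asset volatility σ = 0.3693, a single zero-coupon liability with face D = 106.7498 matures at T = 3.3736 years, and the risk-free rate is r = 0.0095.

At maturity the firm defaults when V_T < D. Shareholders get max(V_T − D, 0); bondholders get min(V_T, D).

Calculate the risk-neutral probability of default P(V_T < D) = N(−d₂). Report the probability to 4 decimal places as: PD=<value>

Equity is a call on the firm's assets struck at D = 106.7498:
d₁ = [ln(V₀/D) + (r + σ²/2)T] / (σ√T)
   = [ln(294.4740/106.7498) + (0.0095 + 0.5·0.3693²)·3.3736] / (0.3693·√3.3736)
   = [1.014703 + 0.262099] / 0.678307 = 1.882337
d₂ = d₁ − σ√T = 1.882337 − 0.678307 = 1.204031
risk-neutral PD = N(−d₂) = N(-1.204031) = 0.114289

PD=0.1143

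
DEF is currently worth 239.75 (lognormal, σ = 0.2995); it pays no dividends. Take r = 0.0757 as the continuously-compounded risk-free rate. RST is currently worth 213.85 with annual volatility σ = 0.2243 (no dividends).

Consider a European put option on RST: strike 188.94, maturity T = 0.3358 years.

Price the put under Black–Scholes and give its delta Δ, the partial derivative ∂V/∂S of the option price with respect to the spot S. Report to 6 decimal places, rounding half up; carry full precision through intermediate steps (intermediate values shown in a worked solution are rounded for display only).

σ√T = 0.2243·√0.3358 = 0.129978
d₁ = (ln(S/K) + (r+σ²/2)T) / (σ√T) = (ln(213.85/188.94) + (0.0757+0.2243²/2)·0.3358) / 0.129978 = (0.123845 + 0.033867) / 0.129978 = 1.213379
d₂ = d₁ − σ√T = 1.213379 − 0.129978 = 1.083401
e^{−rT} = 0.974900
N(−d₁) = 0.112492,  N(−d₂) = 0.139315
Put price V = K·e^{−rT}·N(−d₂) − S·N(−d₁) = 25.661529 − 24.056507 = 1.605022
Δ = −N(−d₁) = -0.112492

price = 1.605022
Δ = -0.112492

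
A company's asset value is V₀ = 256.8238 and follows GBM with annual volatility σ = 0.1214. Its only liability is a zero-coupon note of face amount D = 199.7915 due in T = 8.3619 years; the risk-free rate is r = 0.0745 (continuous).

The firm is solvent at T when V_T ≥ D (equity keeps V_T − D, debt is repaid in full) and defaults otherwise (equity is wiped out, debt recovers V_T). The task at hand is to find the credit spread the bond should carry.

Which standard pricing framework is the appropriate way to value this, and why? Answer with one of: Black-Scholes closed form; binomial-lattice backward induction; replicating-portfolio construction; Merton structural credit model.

framework: Merton structural credit model

Key observation: with the firm-asset dynamics (V₀ = 256.8238) and a single zero-coupon liability of face 199.7915 given, debt value, spread, and default probability all derive from the option view of the balance sheet.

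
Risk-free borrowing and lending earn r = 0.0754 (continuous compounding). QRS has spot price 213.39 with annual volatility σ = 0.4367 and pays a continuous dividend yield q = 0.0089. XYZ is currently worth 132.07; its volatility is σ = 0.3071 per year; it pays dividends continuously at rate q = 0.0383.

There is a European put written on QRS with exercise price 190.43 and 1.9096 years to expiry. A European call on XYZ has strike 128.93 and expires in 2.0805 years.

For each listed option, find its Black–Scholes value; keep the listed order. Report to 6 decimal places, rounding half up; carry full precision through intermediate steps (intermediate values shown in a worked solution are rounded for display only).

price(QRS put K=190.43) = 25.344020
price(XYZ call K=128.93) = 26.738841

[QRS put K=190.43]
σ√T = 0.4367·√1.9096 = 0.603468
d₁ = (ln(S/K) + (r−q+σ²/2)T) / (σ√T) = (ln(213.39/190.43) + (0.0754−0.0089+0.4367²/2)·1.9096) / 0.603468 = (0.113837 + 0.309075) / 0.603468 = 0.700803
d₂ = d₁ − σ√T = 0.700803 − 0.603468 = 0.097334
e^{−rT} = 0.865902
e^{−qT} = 0.983148
N(−d₁) = 0.241713,  N(−d₂) = 0.461230
price = K·e^{−rT}·N(−d₂) − S·e^{−qT}·N(−d₁) = 76.053970 − 50.709951 = 25.344020
[XYZ call K=128.93]
σ√T = 0.3071·√2.0805 = 0.442959
d₁ = (ln(S/K) + (r−q+σ²/2)T) / (σ√T) = (ln(132.07/128.93) + (0.0754−0.0383+0.3071²/2)·2.0805) / 0.442959 = (0.024062 + 0.175293) / 0.442959 = 0.450054
d₂ = d₁ − σ√T = 0.450054 − 0.442959 = 0.007095
e^{−rT} = 0.854815
e^{−qT} = 0.923409
N(d₁) = 0.673664,  N(d₂) = 0.502830
price = S·e^{−qT}·N(d₁) − K·e^{−rT}·N(d₂) = 82.156449 − 55.417609 = 26.738841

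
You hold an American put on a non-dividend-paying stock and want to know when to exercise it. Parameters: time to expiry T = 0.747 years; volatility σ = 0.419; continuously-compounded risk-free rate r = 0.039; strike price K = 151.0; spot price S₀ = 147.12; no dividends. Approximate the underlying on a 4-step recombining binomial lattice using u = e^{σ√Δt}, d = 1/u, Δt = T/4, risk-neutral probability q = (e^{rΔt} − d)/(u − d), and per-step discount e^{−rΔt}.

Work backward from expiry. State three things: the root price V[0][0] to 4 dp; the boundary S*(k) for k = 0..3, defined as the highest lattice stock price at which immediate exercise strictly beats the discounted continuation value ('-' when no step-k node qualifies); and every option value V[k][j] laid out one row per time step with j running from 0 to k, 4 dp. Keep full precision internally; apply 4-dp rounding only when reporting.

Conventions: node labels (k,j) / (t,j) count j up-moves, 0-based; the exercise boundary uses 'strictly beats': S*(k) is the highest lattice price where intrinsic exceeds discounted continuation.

price = 21.1391
boundary = - - 102.4229 122.7536
tree:
21.1391
32.7128 8.6689
48.5771 15.6772 1.0542
65.5406 28.2464 2.0225 0.0000
79.6946 48.5771 3.8800 0.0000 0.0000

Δt=0.18675, u=1.19850, d=0.83438, q=0.47493, disc=e^(-rΔt)=0.99274
k=4 terminal: V=max(K-S,0) → 79.6946 48.5771 3.8800 0.0000 0.0000
k=3: j=0 S=85.4594 intr=65.5406 cont=64.4448 V=65.5406[EX]; j=1 S=122.7536 intr=28.2464 cont=27.1506 V=28.2464[EX]; j=2 S=176.3230 intr=0.0000 cont=2.0225 V=2.0225[hold]; j=3 S=253.2699 intr=0.0000 cont=0.0000 V=0.0000[hold]  S*(3)=122.7536
k=2: j=0 S=102.4229 intr=48.5771 cont=47.4813 V=48.5771[EX]; j=1 S=147.1200 intr=3.8800 cont=15.6772 V=15.6772[hold]; j=2 S=211.3228 intr=0.0000 cont=1.0542 V=1.0542[hold]  S*(2)=102.4229
k=1: j=0 S=122.7536 intr=28.2464 cont=32.7128 V=32.7128[hold]; j=1 S=176.3230 intr=0.0000 cont=8.6689 V=8.6689[hold]  S*(1)=-
k=0: j=0 S=147.1200 intr=3.8800 cont=21.1391 V=21.1391[hold]  S*(0)=-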